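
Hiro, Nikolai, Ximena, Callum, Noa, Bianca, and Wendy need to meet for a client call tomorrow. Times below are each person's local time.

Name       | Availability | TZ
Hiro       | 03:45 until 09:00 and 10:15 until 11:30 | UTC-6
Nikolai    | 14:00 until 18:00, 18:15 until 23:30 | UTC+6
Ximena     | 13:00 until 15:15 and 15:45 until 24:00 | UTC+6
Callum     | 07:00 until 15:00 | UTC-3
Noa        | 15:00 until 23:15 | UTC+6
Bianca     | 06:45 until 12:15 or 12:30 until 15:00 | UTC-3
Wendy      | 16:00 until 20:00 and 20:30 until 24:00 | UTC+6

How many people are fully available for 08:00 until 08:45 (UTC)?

Hiro in UTC: 09:45-15:00, 16:15-17:30 (add 6h to convert from UTC-6).
Nikolai in UTC: 08:00-12:00, 12:15-17:30 (subtract 6h to convert from UTC+6).
Ximena in UTC: 07:00-09:15, 09:45-18:00 (subtract 6h to convert from UTC+6).
Callum in UTC: 10:00-18:00 (add 3h to convert from UTC-3).
Noa in UTC: 09:00-17:15 (subtract 6h to convert from UTC+6).
Bianca in UTC: 09:45-15:15, 15:30-18:00 (add 3h to convert from UTC-3).
Wendy in UTC: 10:00-14:00, 14:30-18:00 (subtract 6h to convert from UTC+6).
Nikolai and Ximena can make the full 08:00-08:45 slot — that's 2.

2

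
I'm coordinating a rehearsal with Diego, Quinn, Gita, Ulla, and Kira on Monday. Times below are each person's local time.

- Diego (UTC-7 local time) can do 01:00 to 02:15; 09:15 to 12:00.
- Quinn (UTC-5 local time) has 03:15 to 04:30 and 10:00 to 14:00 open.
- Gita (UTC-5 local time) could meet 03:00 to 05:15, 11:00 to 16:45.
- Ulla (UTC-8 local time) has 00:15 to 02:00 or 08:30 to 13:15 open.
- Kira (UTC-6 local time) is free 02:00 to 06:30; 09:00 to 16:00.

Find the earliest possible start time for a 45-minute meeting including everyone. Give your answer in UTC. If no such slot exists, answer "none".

08:15

Diego in UTC: 08:00-09:15, 16:15-19:00 (add 7h to convert from UTC-7).
Quinn in UTC: 08:15-09:30, 15:00-19:00 (add 5h to convert from UTC-5).
Gita in UTC: 08:00-10:15, 16:00-21:45 (add 5h to convert from UTC-5).
Ulla in UTC: 08:15-10:00, 16:30-21:15 (add 8h to convert from UTC-8).
Kira in UTC: 08:00-12:30, 15:00-22:00 (add 6h to convert from UTC-6).
Diego ∩ Quinn: 08:15-09:15, 16:15-19:00.
Diego ∩ Quinn ∩ Gita: 08:15-09:15, 16:15-19:00.
Diego ∩ Quinn ∩ Gita ∩ Ulla: 08:15-09:15, 16:30-19:00.
Diego ∩ Quinn ∩ Gita ∩ Ulla ∩ Kira: 08:15-09:15, 16:30-19:00.
The first common window of at least 45 minutes is 08:15-09:15, so the earliest start is 08:15.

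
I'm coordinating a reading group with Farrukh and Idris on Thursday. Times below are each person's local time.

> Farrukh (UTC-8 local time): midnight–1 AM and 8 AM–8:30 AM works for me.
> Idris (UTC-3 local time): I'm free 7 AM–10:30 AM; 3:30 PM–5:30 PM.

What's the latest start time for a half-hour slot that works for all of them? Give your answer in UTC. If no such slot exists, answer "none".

Farrukh in UTC: 08:00-09:00, 16:00-16:30 (add 8h to convert from UTC-8).
Idris in UTC: 10:00-13:30, 18:30-20:30 (add 3h to convert from UTC-3).
Farrukh ∩ Idris: ∅.
There is no time when everyone is free.
No common window is at least 30 minutes long.

none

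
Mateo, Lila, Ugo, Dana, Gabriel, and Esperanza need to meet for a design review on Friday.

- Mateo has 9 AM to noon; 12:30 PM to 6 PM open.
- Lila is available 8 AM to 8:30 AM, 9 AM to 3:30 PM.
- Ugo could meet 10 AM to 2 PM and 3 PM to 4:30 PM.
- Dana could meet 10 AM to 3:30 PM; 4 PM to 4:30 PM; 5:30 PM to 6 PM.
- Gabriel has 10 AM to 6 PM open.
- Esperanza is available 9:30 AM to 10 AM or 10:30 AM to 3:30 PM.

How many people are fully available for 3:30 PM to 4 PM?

3

Mateo, Ugo, and Gabriel can make the full 15:30-16:00 slot — that's 3.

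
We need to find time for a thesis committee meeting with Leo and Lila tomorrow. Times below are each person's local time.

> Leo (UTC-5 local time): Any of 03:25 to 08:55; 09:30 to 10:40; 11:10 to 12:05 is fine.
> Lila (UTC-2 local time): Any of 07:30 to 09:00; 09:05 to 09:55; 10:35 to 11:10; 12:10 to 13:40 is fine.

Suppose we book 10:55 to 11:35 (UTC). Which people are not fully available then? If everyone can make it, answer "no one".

Lila

Leo in UTC: 08:25-13:55, 14:30-15:40, 16:10-17:05 (add 5h to convert from UTC-5).
Lila in UTC: 09:30-11:00, 11:05-11:55, 12:35-13:10, 14:10-15:40 (add 2h to convert from UTC-2).
Leo: free for 10:55-11:35. Lila: not fully free for 10:55-11:35.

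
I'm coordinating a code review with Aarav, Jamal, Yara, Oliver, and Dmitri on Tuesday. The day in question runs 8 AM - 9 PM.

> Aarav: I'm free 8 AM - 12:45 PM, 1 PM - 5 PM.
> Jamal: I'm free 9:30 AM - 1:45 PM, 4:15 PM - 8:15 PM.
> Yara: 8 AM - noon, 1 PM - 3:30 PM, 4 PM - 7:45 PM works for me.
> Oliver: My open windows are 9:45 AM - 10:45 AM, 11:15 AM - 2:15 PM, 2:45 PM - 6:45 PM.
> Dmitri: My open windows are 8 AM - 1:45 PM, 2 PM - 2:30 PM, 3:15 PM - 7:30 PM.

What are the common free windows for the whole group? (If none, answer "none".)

09:45-10:45, 11:15-12:00, 13:00-13:45, 16:15-17:00

Aarav ∩ Jamal: 09:30-12:45, 13:00-13:45, 16:15-17:00.
Aarav ∩ Jamal ∩ Yara: 09:30-12:00, 13:00-13:45, 16:15-17:00.
Aarav ∩ Jamal ∩ Yara ∩ Oliver: 09:45-10:45, 11:15-12:00, 13:00-13:45, 16:15-17:00.
Aarav ∩ Jamal ∩ Yara ∩ Oliver ∩ Dmitri: 09:45-10:45, 11:15-12:00, 13:00-13:45, 16:15-17:00.
So the common availability across everyone is 09:45-10:45, 11:15-12:00, 13:00-13:45, 16:15-17:00.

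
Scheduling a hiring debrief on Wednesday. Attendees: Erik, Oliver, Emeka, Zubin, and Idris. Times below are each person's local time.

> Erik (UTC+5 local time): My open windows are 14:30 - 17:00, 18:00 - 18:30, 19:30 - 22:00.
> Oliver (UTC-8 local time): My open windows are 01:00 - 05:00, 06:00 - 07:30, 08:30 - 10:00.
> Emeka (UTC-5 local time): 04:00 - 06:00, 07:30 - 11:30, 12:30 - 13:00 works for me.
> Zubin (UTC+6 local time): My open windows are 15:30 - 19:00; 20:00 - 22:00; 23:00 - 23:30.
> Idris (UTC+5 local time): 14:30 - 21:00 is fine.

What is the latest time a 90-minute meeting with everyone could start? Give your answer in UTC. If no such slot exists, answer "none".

Erik in UTC: 09:30-12:00, 13:00-13:30, 14:30-17:00 (subtract 5h to convert from UTC+5).
Oliver in UTC: 09:00-13:00, 14:00-15:30, 16:30-18:00 (add 8h to convert from UTC-8).
Emeka in UTC: 09:00-11:00, 12:30-16:30, 17:30-18:00 (add 5h to convert from UTC-5).
Zubin in UTC: 09:30-13:00, 14:00-16:00, 17:00-17:30 (subtract 6h to convert from UTC+6).
Idris in UTC: 09:30-16:00 (subtract 5h to convert from UTC+5).
Erik ∩ Oliver: 09:30-12:00, 14:30-15:30, 16:30-17:00.
Erik ∩ Oliver ∩ Emeka: 09:30-11:00, 14:30-15:30.
Erik ∩ Oliver ∩ Emeka ∩ Zubin: 09:30-11:00, 14:30-15:30.
Erik ∩ Oliver ∩ Emeka ∩ Zubin ∩ Idris: 09:30-11:00, 14:30-15:30.
The last common window of at least 90 minutes is 09:30-11:00; a 90-minute meeting can start as late as 09:30 and still end by 11:00.

09:30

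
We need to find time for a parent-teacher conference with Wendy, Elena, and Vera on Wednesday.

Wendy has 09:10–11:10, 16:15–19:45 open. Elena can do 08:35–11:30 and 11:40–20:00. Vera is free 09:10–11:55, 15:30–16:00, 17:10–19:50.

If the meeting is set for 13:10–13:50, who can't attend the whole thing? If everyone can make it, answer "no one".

Vera, Wendy

Wendy: not fully free for 13:10-13:50. Elena: free for 13:10-13:50. Vera: not fully free for 13:10-13:50.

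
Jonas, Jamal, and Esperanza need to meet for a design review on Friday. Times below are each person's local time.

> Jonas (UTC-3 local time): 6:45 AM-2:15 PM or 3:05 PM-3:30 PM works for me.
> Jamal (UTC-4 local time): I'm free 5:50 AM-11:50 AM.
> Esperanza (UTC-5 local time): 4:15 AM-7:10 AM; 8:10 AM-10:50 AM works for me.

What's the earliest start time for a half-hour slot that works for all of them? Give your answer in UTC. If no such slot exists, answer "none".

Jonas in UTC: 09:45-17:15, 18:05-18:30 (add 3h to convert from UTC-3).
Jamal in UTC: 09:50-15:50 (add 4h to convert from UTC-4).
Esperanza in UTC: 09:15-12:10, 13:10-15:50 (add 5h to convert from UTC-5).
Jonas ∩ Jamal: 09:50-15:50.
Jonas ∩ Jamal ∩ Esperanza: 09:50-12:10, 13:10-15:50.
The first common window of at least 30 minutes is 09:50-12:10, so the earliest start is 09:50.

09:50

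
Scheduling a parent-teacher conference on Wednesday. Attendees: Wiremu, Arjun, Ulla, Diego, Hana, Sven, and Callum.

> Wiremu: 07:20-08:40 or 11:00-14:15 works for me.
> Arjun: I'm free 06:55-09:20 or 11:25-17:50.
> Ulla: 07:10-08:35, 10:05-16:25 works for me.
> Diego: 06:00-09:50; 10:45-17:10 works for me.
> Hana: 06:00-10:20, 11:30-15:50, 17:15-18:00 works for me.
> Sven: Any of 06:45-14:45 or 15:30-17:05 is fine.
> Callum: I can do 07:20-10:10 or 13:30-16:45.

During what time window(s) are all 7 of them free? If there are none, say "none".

Wiremu ∩ Arjun: 07:20-08:40, 11:25-14:15.
Wiremu ∩ Arjun ∩ Ulla: 07:20-08:35, 11:25-14:15.
Wiremu ∩ Arjun ∩ Ulla ∩ Diego: 07:20-08:35, 11:25-14:15.
Wiremu ∩ Arjun ∩ Ulla ∩ Diego ∩ Hana: 07:20-08:35, 11:30-14:15.
Wiremu ∩ Arjun ∩ Ulla ∩ Diego ∩ Hana ∩ Sven: 07:20-08:35, 11:30-14:15.
Wiremu ∩ Arjun ∩ Ulla ∩ Diego ∩ Hana ∩ Sven ∩ Callum: 07:20-08:35, 13:30-14:15.

07:20-08:35, 13:30-14:15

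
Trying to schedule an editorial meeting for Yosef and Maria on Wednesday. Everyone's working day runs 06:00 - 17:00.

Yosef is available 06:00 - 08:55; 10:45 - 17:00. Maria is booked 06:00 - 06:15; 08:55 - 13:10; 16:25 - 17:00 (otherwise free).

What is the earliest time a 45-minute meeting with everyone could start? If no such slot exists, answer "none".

Yosef free: 06:00-08:55, 10:45-17:00.
Maria free: 06:15-08:55, 13:10-16:25 (invert busy blocks within the working day).
Yosef ∩ Maria: 06:15-08:55, 13:10-16:25.
The first common window of at least 45 minutes is 06:15-08:55, so the earliest start is 06:15.

06:15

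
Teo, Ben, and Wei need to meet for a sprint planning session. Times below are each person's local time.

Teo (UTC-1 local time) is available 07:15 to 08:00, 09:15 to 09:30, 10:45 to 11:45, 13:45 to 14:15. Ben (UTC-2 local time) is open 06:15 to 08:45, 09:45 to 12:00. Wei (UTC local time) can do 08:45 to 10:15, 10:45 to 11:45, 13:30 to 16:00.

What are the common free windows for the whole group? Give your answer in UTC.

Teo in UTC: 08:15-09:00, 10:15-10:30, 11:45-12:45, 14:45-15:15 (add 1h to convert from UTC-1).
Ben in UTC: 08:15-10:45, 11:45-14:00 (add 2h to convert from UTC-2).
Wei in UTC: 08:45-10:15, 10:45-11:45, 13:30-16:00.
Teo ∩ Ben: 08:15-09:00, 10:15-10:30, 11:45-12:45.
Teo ∩ Ben ∩ Wei: 08:45-09:00.
Those are the intersection windows.

08:45-09:00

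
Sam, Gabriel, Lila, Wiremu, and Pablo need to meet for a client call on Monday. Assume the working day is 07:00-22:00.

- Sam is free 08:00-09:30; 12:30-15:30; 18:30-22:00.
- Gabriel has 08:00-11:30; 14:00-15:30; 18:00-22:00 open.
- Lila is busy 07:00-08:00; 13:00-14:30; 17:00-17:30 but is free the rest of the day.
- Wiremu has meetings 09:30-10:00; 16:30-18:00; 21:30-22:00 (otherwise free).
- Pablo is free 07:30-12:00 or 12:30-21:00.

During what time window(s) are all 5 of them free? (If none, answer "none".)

08:00-09:30, 14:30-15:30, 18:30-21:00

Sam free: 08:00-09:30, 12:30-15:30, 18:30-22:00.
Gabriel free: 08:00-11:30, 14:00-15:30, 18:00-22:00.
Lila free: 08:00-13:00, 14:30-17:00, 17:30-22:00 (invert busy blocks within the working day).
Wiremu free: 07:00-09:30, 10:00-16:30, 18:00-21:30 (invert busy blocks within the working day).
Pablo free: 07:30-12:00, 12:30-21:00.
Sam ∩ Gabriel: 08:00-09:30, 14:00-15:30, 18:30-22:00.
Sam ∩ Gabriel ∩ Lila: 08:00-09:30, 14:30-15:30, 18:30-22:00.
Sam ∩ Gabriel ∩ Lila ∩ Wiremu: 08:00-09:30, 14:30-15:30, 18:30-21:30.
Sam ∩ Gabriel ∩ Lila ∩ Wiremu ∩ Pablo: 08:00-09:30, 14:30-15:30, 18:30-21:00.
Those are the intersection windows.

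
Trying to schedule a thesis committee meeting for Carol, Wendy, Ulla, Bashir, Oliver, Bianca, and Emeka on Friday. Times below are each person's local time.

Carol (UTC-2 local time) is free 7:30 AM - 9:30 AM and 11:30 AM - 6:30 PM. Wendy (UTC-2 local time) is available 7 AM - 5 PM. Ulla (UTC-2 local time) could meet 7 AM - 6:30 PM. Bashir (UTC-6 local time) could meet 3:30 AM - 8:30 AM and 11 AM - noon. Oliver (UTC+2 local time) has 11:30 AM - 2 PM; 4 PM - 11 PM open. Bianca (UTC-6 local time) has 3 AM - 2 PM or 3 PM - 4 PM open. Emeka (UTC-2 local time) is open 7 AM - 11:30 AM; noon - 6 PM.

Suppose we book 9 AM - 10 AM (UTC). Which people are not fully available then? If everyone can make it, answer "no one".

Carol in UTC: 09:30-11:30, 13:30-20:30 (add 2h to convert from UTC-2).
Wendy in UTC: 09:00-19:00 (add 2h to convert from UTC-2).
Ulla in UTC: 09:00-20:30 (add 2h to convert from UTC-2).
Bashir in UTC: 09:30-14:30, 17:00-18:00 (add 6h to convert from UTC-6).
Oliver in UTC: 09:30-12:00, 14:00-21:00 (subtract 2h to convert from UTC+2).
Bianca in UTC: 09:00-20:00, 21:00-22:00 (add 6h to convert from UTC-6).
Emeka in UTC: 09:00-13:30, 14:00-20:00 (add 2h to convert from UTC-2).
Carol: not fully free for 09:00-10:00. Wendy: free for 09:00-10:00. Ulla: free for 09:00-10:00. Bashir: not fully free for 09:00-10:00. Oliver: not fully free for 09:00-10:00. Bianca: free for 09:00-10:00. Emeka: free for 09:00-10:00.

Bashir, Carol, Oliver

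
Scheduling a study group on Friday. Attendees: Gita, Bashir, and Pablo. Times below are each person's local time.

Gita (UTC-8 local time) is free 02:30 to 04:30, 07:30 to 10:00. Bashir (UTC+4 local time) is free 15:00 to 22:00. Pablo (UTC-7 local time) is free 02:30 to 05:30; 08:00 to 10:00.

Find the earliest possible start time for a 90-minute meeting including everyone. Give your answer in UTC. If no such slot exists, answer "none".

11:00

Gita in UTC: 10:30-12:30, 15:30-18:00 (add 8h to convert from UTC-8).
Bashir in UTC: 11:00-18:00 (subtract 4h to convert from UTC+4).
Pablo in UTC: 09:30-12:30, 15:00-17:00 (add 7h to convert from UTC-7).
Gita ∩ Bashir: 11:00-12:30, 15:30-18:00.
Gita ∩ Bashir ∩ Pablo: 11:00-12:30, 15:30-17:00.
So the common availability across everyone is 11:00-12:30, 15:30-17:00.
The first common window of at least 90 minutes is 11:00-12:30, so the earliest start is 11:00.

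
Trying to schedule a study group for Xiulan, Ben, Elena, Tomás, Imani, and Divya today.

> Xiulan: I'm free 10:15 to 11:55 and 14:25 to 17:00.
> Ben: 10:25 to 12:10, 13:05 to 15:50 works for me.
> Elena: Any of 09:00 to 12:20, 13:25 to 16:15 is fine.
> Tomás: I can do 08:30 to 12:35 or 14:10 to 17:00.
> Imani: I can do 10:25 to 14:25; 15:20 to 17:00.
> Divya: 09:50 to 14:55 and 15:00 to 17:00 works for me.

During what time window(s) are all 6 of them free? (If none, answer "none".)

Xiulan ∩ Ben: 10:25-11:55, 14:25-15:50.
Xiulan ∩ Ben ∩ Elena: 10:25-11:55, 14:25-15:50.
Xiulan ∩ Ben ∩ Elena ∩ Tomás: 10:25-11:55, 14:25-15:50.
Xiulan ∩ Ben ∩ Elena ∩ Tomás ∩ Imani: 10:25-11:55, 15:20-15:50.
Xiulan ∩ Ben ∩ Elena ∩ Tomás ∩ Imani ∩ Divya: 10:25-11:55, 15:20-15:50.
Those are the intersection windows.

10:25-11:55, 15:20-15:50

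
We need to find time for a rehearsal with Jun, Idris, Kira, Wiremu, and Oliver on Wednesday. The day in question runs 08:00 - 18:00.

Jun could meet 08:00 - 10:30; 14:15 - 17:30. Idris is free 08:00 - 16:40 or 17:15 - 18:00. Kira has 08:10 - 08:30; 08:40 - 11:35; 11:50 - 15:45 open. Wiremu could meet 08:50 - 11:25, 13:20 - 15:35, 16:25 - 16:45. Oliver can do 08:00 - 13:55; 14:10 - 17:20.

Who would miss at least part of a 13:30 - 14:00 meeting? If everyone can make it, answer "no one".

Jun, Oliver

Jun: not fully free for 13:30-14:00. Idris: free for 13:30-14:00. Kira: free for 13:30-14:00. Wiremu: free for 13:30-14:00. Oliver: not fully free for 13:30-14:00.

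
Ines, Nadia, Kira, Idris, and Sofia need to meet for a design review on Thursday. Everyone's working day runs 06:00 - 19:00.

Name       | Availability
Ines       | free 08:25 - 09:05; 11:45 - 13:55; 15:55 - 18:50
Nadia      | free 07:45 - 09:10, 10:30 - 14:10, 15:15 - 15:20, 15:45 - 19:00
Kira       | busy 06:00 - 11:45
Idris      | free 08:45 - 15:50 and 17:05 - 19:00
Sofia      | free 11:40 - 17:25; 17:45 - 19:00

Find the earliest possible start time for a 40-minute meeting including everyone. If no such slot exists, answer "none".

11:45

Ines free: 08:25-09:05, 11:45-13:55, 15:55-18:50.
Nadia free: 07:45-09:10, 10:30-14:10, 15:15-15:20, 15:45-19:00.
Kira free: 11:45-19:00 (invert busy blocks within the working day).
Idris free: 08:45-15:50, 17:05-19:00.
Sofia free: 11:40-17:25, 17:45-19:00.
Ines ∩ Nadia: 08:25-09:05, 11:45-13:55, 15:55-18:50.
Ines ∩ Nadia ∩ Kira: 11:45-13:55, 15:55-18:50.
Ines ∩ Nadia ∩ Kira ∩ Idris: 11:45-13:55, 17:05-18:50.
Ines ∩ Nadia ∩ Kira ∩ Idris ∩ Sofia: 11:45-13:55, 17:05-17:25, 17:45-18:50.
So the common availability across everyone is 11:45-13:55, 17:05-17:25, 17:45-18:50.
The first common window of at least 40 minutes is 11:45-13:55, so the earliest start is 11:45.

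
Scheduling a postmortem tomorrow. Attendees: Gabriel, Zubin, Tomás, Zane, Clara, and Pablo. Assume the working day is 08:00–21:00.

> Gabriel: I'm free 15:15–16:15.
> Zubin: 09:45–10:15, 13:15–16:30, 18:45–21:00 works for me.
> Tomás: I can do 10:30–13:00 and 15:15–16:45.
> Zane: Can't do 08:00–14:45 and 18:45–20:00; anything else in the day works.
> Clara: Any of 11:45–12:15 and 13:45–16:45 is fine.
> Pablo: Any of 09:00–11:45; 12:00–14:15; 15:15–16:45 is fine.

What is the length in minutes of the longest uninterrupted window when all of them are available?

Gabriel free: 15:15-16:15.
Zubin free: 09:45-10:15, 13:15-16:30, 18:45-21:00.
Tomás free: 10:30-13:00, 15:15-16:45.
Zane free: 14:45-18:45, 20:00-21:00 (invert busy blocks within the working day).
Clara free: 11:45-12:15, 13:45-16:45.
Pablo free: 09:00-11:45, 12:00-14:15, 15:15-16:45.
Gabriel ∩ Zubin: 15:15-16:15.
Gabriel ∩ Zubin ∩ Tomás: 15:15-16:15.
Gabriel ∩ Zubin ∩ Tomás ∩ Zane: 15:15-16:15.
Gabriel ∩ Zubin ∩ Tomás ∩ Zane ∩ Clara: 15:15-16:15.
Gabriel ∩ Zubin ∩ Tomás ∩ Zane ∩ Clara ∩ Pablo: 15:15-16:15.
So the common availability across everyone is 15:15-16:15.
The longest is 15:15-16:15 at 60 minutes.

60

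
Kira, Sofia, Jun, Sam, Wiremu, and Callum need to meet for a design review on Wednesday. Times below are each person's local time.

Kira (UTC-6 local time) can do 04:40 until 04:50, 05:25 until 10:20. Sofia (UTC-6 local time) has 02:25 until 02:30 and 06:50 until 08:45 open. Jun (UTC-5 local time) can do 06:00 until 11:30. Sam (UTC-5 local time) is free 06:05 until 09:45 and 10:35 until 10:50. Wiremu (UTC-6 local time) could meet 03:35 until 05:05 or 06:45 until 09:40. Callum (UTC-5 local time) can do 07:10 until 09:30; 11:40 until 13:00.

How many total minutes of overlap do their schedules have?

100

Kira in UTC: 10:40-10:50, 11:25-16:20 (add 6h to convert from UTC-6).
Sofia in UTC: 08:25-08:30, 12:50-14:45 (add 6h to convert from UTC-6).
Jun in UTC: 11:00-16:30 (add 5h to convert from UTC-5).
Sam in UTC: 11:05-14:45, 15:35-15:50 (add 5h to convert from UTC-5).
Wiremu in UTC: 09:35-11:05, 12:45-15:40 (add 6h to convert from UTC-6).
Callum in UTC: 12:10-14:30, 16:40-18:00 (add 5h to convert from UTC-5).
Kira ∩ Sofia: 12:50-14:45.
Kira ∩ Sofia ∩ Jun: 12:50-14:45.
Kira ∩ Sofia ∩ Jun ∩ Sam: 12:50-14:45.
Kira ∩ Sofia ∩ Jun ∩ Sam ∩ Wiremu: 12:50-14:45.
Kira ∩ Sofia ∩ Jun ∩ Sam ∩ Wiremu ∩ Callum: 12:50-14:30.
That's a single block of 100 minutes.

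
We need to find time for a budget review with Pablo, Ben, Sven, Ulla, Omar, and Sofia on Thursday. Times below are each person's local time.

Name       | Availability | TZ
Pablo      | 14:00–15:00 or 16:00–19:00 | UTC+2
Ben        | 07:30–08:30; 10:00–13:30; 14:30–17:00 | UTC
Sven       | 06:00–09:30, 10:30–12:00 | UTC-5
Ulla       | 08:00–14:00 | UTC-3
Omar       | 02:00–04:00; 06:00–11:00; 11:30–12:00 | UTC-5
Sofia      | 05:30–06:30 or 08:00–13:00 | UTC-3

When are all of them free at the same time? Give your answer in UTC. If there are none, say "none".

Pablo in UTC: 12:00-13:00, 14:00-17:00 (subtract 2h to convert from UTC+2).
Ben in UTC: 07:30-08:30, 10:00-13:30, 14:30-17:00.
Sven in UTC: 11:00-14:30, 15:30-17:00 (add 5h to convert from UTC-5).
Ulla in UTC: 11:00-17:00 (add 3h to convert from UTC-3).
Omar in UTC: 07:00-09:00, 11:00-16:00, 16:30-17:00 (add 5h to convert from UTC-5).
Sofia in UTC: 08:30-09:30, 11:00-16:00 (add 3h to convert from UTC-3).
Pablo ∩ Ben: 12:00-13:00, 14:30-17:00.
Pablo ∩ Ben ∩ Sven: 12:00-13:00, 15:30-17:00.
Pablo ∩ Ben ∩ Sven ∩ Ulla: 12:00-13:00, 15:30-17:00.
Pablo ∩ Ben ∩ Sven ∩ Ulla ∩ Omar: 12:00-13:00, 15:30-16:00, 16:30-17:00.
Pablo ∩ Ben ∩ Sven ∩ Ulla ∩ Omar ∩ Sofia: 12:00-13:00, 15:30-16:00.
So the common availability across everyone is 12:00-13:00, 15:30-16:00.

12:00-13:00, 15:30-16:00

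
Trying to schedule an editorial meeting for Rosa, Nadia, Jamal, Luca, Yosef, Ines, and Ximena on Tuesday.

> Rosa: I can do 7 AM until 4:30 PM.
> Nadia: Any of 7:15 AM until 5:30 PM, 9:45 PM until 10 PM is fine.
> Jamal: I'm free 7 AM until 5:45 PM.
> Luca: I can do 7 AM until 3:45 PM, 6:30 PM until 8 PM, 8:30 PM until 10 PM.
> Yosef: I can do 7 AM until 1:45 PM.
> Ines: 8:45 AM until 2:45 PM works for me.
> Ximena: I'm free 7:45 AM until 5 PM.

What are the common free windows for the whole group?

Rosa ∩ Nadia: 07:15-16:30.
Rosa ∩ Nadia ∩ Jamal: 07:15-16:30.
Rosa ∩ Nadia ∩ Jamal ∩ Luca: 07:15-15:45.
Rosa ∩ Nadia ∩ Jamal ∩ Luca ∩ Yosef: 07:15-13:45.
Rosa ∩ Nadia ∩ Jamal ∩ Luca ∩ Yosef ∩ Ines: 08:45-13:45.
Rosa ∩ Nadia ∩ Jamal ∩ Luca ∩ Yosef ∩ Ines ∩ Ximena: 08:45-13:45.

08:45-13:45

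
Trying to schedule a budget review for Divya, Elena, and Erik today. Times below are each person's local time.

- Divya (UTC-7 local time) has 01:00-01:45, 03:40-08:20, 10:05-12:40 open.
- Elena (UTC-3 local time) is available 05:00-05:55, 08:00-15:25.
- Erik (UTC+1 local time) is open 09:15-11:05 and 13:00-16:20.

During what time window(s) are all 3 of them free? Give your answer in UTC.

08:15-08:45, 12:00-15:20

Divya in UTC: 08:00-08:45, 10:40-15:20, 17:05-19:40 (add 7h to convert from UTC-7).
Elena in UTC: 08:00-08:55, 11:00-18:25 (add 3h to convert from UTC-3).
Erik in UTC: 08:15-10:05, 12:00-15:20 (subtract 1h to convert from UTC+1).
Divya ∩ Elena: 08:00-08:45, 11:00-15:20, 17:05-18:25.
Divya ∩ Elena ∩ Erik: 08:15-08:45, 12:00-15:20.
So the common availability across everyone is 08:15-08:45, 12:00-15:20.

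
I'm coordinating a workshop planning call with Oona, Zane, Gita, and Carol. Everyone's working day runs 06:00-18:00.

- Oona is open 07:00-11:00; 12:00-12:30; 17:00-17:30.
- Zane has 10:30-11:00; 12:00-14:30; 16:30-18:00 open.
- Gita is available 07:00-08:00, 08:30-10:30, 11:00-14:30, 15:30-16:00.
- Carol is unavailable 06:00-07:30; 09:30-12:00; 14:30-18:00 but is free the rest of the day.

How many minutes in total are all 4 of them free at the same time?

Oona free: 07:00-11:00, 12:00-12:30, 17:00-17:30.
Zane free: 10:30-11:00, 12:00-14:30, 16:30-18:00.
Gita free: 07:00-08:00, 08:30-10:30, 11:00-14:30, 15:30-16:00.
Carol free: 07:30-09:30, 12:00-14:30 (invert busy blocks within the working day).
Oona ∩ Zane: 10:30-11:00, 12:00-12:30, 17:00-17:30.
Oona ∩ Zane ∩ Gita: 12:00-12:30.
Oona ∩ Zane ∩ Gita ∩ Carol: 12:00-12:30.
So the common availability across everyone is 12:00-12:30.
That's a single block of 30 minutes.

30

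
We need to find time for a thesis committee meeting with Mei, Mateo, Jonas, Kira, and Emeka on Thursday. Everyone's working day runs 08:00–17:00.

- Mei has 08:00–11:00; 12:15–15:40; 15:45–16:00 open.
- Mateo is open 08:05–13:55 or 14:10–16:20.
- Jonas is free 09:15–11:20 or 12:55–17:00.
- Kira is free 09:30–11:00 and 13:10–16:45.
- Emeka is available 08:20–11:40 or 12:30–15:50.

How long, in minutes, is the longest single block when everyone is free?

Mei ∩ Mateo: 08:05-11:00, 12:15-13:55, 14:10-15:40, 15:45-16:00.
Mei ∩ Mateo ∩ Jonas: 09:15-11:00, 12:55-13:55, 14:10-15:40, 15:45-16:00.
Mei ∩ Mateo ∩ Jonas ∩ Kira: 09:30-11:00, 13:10-13:55, 14:10-15:40, 15:45-16:00.
Mei ∩ Mateo ∩ Jonas ∩ Kira ∩ Emeka: 09:30-11:00, 13:10-13:55, 14:10-15:40, 15:45-15:50.
The longest is 09:30-11:00 at 90 minutes.

90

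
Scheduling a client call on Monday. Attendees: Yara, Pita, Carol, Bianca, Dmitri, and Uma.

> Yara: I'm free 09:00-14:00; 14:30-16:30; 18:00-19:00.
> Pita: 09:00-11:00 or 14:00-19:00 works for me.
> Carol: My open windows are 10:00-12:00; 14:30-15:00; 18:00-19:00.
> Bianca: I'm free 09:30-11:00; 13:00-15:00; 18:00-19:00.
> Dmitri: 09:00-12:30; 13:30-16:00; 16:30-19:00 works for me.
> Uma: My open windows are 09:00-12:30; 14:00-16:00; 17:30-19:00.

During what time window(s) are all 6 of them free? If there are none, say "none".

Yara ∩ Pita: 09:00-11:00, 14:30-16:30, 18:00-19:00.
Yara ∩ Pita ∩ Carol: 10:00-11:00, 14:30-15:00, 18:00-19:00.
Yara ∩ Pita ∩ Carol ∩ Bianca: 10:00-11:00, 14:30-15:00, 18:00-19:00.
Yara ∩ Pita ∩ Carol ∩ Bianca ∩ Dmitri: 10:00-11:00, 14:30-15:00, 18:00-19:00.
Yara ∩ Pita ∩ Carol ∩ Bianca ∩ Dmitri ∩ Uma: 10:00-11:00, 14:30-15:00, 18:00-19:00.
Those are the intersection windows.

10:00-11:00, 14:30-15:00, 18:00-19:00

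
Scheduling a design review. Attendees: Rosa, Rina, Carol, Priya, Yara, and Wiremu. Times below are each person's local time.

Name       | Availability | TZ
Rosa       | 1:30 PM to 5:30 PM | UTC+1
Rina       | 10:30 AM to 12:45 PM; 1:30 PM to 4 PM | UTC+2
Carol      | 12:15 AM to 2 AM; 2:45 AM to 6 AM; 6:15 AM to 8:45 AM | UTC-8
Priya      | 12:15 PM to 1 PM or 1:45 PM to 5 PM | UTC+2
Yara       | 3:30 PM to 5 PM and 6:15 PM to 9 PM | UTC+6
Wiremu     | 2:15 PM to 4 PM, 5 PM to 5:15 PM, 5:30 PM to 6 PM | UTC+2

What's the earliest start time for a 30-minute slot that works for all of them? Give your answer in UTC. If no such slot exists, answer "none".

12:30

Rosa in UTC: 12:30-16:30 (subtract 1h to convert from UTC+1).
Rina in UTC: 08:30-10:45, 11:30-14:00 (subtract 2h to convert from UTC+2).
Carol in UTC: 08:15-10:00, 10:45-14:00, 14:15-16:45 (add 8h to convert from UTC-8).
Priya in UTC: 10:15-11:00, 11:45-15:00 (subtract 2h to convert from UTC+2).
Yara in UTC: 09:30-11:00, 12:15-15:00 (subtract 6h to convert from UTC+6).
Wiremu in UTC: 12:15-14:00, 15:00-15:15, 15:30-16:00 (subtract 2h to convert from UTC+2).
Rosa ∩ Rina: 12:30-14:00.
Rosa ∩ Rina ∩ Carol: 12:30-14:00.
Rosa ∩ Rina ∩ Carol ∩ Priya: 12:30-14:00.
Rosa ∩ Rina ∩ Carol ∩ Priya ∩ Yara: 12:30-14:00.
Rosa ∩ Rina ∩ Carol ∩ Priya ∩ Yara ∩ Wiremu: 12:30-14:00.
The first common window of at least 30 minutes is 12:30-14:00, so the earliest start is 12:30.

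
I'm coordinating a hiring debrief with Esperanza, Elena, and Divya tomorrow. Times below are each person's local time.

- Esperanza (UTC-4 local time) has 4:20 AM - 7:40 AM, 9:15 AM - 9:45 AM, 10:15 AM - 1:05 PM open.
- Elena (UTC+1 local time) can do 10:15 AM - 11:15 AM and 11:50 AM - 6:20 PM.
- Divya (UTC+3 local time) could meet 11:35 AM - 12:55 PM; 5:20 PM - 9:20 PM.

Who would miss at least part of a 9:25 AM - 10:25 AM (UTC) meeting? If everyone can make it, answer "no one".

Esperanza in UTC: 08:20-11:40, 13:15-13:45, 14:15-17:05 (add 4h to convert from UTC-4).
Elena in UTC: 09:15-10:15, 10:50-17:20 (subtract 1h to convert from UTC+1).
Divya in UTC: 08:35-09:55, 14:20-18:20 (subtract 3h to convert from UTC+3).
Esperanza: free for 09:25-10:25. Elena: not fully free for 09:25-10:25. Divya: not fully free for 09:25-10:25.

Divya, Elena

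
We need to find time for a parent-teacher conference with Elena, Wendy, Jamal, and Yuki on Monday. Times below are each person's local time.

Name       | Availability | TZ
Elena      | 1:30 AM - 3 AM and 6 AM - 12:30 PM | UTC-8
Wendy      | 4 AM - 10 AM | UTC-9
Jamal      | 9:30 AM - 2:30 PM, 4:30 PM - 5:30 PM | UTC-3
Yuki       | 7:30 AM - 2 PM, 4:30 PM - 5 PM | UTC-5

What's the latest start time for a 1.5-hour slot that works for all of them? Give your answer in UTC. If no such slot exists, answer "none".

16:00

Elena in UTC: 09:30-11:00, 14:00-20:30 (add 8h to convert from UTC-8).
Wendy in UTC: 13:00-19:00 (add 9h to convert from UTC-9).
Jamal in UTC: 12:30-17:30, 19:30-20:30 (add 3h to convert from UTC-3).
Yuki in UTC: 12:30-19:00, 21:30-22:00 (add 5h to convert from UTC-5).
Elena ∩ Wendy: 14:00-19:00.
Elena ∩ Wendy ∩ Jamal: 14:00-17:30.
Elena ∩ Wendy ∩ Jamal ∩ Yuki: 14:00-17:30.
The last common window of at least 90 minutes is 14:00-17:30; a 90-minute meeting can start as late as 16:00 and still end by 17:30.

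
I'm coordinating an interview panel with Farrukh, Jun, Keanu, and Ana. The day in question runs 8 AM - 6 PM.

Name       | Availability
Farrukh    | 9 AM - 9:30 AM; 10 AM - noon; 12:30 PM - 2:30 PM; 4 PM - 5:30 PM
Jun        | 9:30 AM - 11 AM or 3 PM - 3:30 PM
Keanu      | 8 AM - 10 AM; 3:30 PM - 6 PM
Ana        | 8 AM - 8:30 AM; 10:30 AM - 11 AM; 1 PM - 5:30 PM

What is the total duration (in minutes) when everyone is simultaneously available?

Farrukh ∩ Jun: 10:00-11:00.
Farrukh ∩ Jun ∩ Keanu: ∅.
Farrukh ∩ Jun ∩ Keanu ∩ Ana: ∅.
There is no time when everyone is free.
There is no common window, so the total is 0 minutes.

0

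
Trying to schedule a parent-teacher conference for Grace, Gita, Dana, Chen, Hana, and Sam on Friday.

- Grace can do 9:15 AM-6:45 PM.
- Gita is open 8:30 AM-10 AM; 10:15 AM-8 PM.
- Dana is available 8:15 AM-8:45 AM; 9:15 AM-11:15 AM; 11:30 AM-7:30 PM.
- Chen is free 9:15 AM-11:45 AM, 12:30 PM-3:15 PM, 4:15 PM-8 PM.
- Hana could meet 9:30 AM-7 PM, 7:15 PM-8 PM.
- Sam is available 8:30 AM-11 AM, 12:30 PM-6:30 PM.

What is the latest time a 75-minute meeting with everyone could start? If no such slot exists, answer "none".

17:15

Grace ∩ Gita: 09:15-10:00, 10:15-18:45.
Grace ∩ Gita ∩ Dana: 09:15-10:00, 10:15-11:15, 11:30-18:45.
Grace ∩ Gita ∩ Dana ∩ Chen: 09:15-10:00, 10:15-11:15, 11:30-11:45, 12:30-15:15, 16:15-18:45.
Grace ∩ Gita ∩ Dana ∩ Chen ∩ Hana: 09:30-10:00, 10:15-11:15, 11:30-11:45, 12:30-15:15, 16:15-18:45.
Grace ∩ Gita ∩ Dana ∩ Chen ∩ Hana ∩ Sam: 09:30-10:00, 10:15-11:00, 12:30-15:15, 16:15-18:30.
So the common availability across everyone is 09:30-10:00, 10:15-11:00, 12:30-15:15, 16:15-18:30.
The last common window of at least 75 minutes is 16:15-18:30; a 75-minute meeting can start as late as 17:15 and still end by 18:30.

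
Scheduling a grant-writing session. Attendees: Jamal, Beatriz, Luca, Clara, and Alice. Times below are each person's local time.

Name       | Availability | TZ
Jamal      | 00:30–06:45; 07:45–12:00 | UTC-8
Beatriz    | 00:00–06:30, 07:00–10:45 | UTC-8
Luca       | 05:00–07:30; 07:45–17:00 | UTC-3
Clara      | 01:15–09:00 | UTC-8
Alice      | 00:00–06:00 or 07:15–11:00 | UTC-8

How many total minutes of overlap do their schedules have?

Jamal in UTC: 08:30-14:45, 15:45-20:00 (add 8h to convert from UTC-8).
Beatriz in UTC: 08:00-14:30, 15:00-18:45 (add 8h to convert from UTC-8).
Luca in UTC: 08:00-10:30, 10:45-20:00 (add 3h to convert from UTC-3).
Clara in UTC: 09:15-17:00 (add 8h to convert from UTC-8).
Alice in UTC: 08:00-14:00, 15:15-19:00 (add 8h to convert from UTC-8).
Jamal ∩ Beatriz: 08:30-14:30, 15:45-18:45.
Jamal ∩ Beatriz ∩ Luca: 08:30-10:30, 10:45-14:30, 15:45-18:45.
Jamal ∩ Beatriz ∩ Luca ∩ Clara: 09:15-10:30, 10:45-14:30, 15:45-17:00.
Jamal ∩ Beatriz ∩ Luca ∩ Clara ∩ Alice: 09:15-10:30, 10:45-14:00, 15:45-17:00.
Summing the common windows: 75 + 195 + 75 = 345 minutes.

345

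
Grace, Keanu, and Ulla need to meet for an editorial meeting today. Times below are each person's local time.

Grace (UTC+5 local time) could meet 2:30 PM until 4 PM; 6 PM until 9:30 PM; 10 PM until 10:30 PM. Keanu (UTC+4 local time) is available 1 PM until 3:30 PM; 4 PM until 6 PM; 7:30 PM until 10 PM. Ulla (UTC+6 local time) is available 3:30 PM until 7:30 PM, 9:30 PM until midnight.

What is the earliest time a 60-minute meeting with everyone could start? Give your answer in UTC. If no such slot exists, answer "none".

Grace in UTC: 09:30-11:00, 13:00-16:30, 17:00-17:30 (subtract 5h to convert from UTC+5).
Keanu in UTC: 09:00-11:30, 12:00-14:00, 15:30-18:00 (subtract 4h to convert from UTC+4).
Ulla in UTC: 09:30-13:30, 15:30-18:00 (subtract 6h to convert from UTC+6).
Grace ∩ Keanu: 09:30-11:00, 13:00-14:00, 15:30-16:30, 17:00-17:30.
Grace ∩ Keanu ∩ Ulla: 09:30-11:00, 13:00-13:30, 15:30-16:30, 17:00-17:30.
So the common availability across everyone is 09:30-11:00, 13:00-13:30, 15:30-16:30, 17:00-17:30.
The first common window of at least 60 minutes is 09:30-11:00, so the earliest start is 09:30.

09:30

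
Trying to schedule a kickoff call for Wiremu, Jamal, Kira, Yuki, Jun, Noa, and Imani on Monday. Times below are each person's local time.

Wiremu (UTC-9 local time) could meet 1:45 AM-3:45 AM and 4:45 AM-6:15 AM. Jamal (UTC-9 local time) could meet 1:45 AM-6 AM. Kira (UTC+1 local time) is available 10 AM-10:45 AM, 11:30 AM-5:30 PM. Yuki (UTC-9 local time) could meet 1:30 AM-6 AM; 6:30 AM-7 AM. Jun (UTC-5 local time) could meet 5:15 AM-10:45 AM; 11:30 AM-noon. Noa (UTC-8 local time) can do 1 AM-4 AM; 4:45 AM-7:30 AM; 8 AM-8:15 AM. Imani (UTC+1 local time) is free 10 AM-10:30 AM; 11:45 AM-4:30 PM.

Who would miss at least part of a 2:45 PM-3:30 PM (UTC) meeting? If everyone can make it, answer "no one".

Jamal, Wiremu, Yuki

Wiremu in UTC: 10:45-12:45, 13:45-15:15 (add 9h to convert from UTC-9).
Jamal in UTC: 10:45-15:00 (add 9h to convert from UTC-9).
Kira in UTC: 09:00-09:45, 10:30-16:30 (subtract 1h to convert from UTC+1).
Yuki in UTC: 10:30-15:00, 15:30-16:00 (add 9h to convert from UTC-9).
Jun in UTC: 10:15-15:45, 16:30-17:00 (add 5h to convert from UTC-5).
Noa in UTC: 09:00-12:00, 12:45-15:30, 16:00-16:15 (add 8h to convert from UTC-8).
Imani in UTC: 09:00-09:30, 10:45-15:30 (subtract 1h to convert from UTC+1).
Wiremu: not fully free for 14:45-15:30. Jamal: not fully free for 14:45-15:30. Kira: free for 14:45-15:30. Yuki: not fully free for 14:45-15:30. Jun: free for 14:45-15:30. Noa: free for 14:45-15:30. Imani: free for 14:45-15:30.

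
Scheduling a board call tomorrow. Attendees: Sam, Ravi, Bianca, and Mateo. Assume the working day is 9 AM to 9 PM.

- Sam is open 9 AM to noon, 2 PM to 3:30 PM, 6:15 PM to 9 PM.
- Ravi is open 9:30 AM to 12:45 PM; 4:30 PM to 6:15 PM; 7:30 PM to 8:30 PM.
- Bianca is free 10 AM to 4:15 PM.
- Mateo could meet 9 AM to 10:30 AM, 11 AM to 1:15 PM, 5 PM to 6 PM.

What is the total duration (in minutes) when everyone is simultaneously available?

90

Sam ∩ Ravi: 09:30-12:00, 19:30-20:30.
Sam ∩ Ravi ∩ Bianca: 10:00-12:00.
Sam ∩ Ravi ∩ Bianca ∩ Mateo: 10:00-10:30, 11:00-12:00.
Those are the intersection windows.
Summing the common windows: 30 + 60 = 90 minutes.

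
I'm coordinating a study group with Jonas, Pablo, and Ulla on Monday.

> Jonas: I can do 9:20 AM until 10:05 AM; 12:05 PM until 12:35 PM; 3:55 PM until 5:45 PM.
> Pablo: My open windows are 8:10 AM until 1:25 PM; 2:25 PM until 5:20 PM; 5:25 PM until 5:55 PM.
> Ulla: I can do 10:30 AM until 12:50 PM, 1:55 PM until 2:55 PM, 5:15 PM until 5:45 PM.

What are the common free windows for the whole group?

12:05-12:35, 17:15-17:20, 17:25-17:45

Jonas ∩ Pablo: 09:20-10:05, 12:05-12:35, 15:55-17:20, 17:25-17:45.
Jonas ∩ Pablo ∩ Ulla: 12:05-12:35, 17:15-17:20, 17:25-17:45.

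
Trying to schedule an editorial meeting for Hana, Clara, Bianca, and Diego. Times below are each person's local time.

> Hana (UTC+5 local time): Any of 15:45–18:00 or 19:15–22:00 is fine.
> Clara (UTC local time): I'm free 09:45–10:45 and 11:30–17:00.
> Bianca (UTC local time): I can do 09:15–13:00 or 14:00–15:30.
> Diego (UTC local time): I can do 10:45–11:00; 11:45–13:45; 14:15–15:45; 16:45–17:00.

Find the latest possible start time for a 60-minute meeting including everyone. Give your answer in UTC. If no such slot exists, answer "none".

14:30

Hana in UTC: 10:45-13:00, 14:15-17:00 (subtract 5h to convert from UTC+5).
Clara in UTC: 09:45-10:45, 11:30-17:00.
Bianca in UTC: 09:15-13:00, 14:00-15:30.
Diego in UTC: 10:45-11:00, 11:45-13:45, 14:15-15:45, 16:45-17:00.
Hana ∩ Clara: 11:30-13:00, 14:15-17:00.
Hana ∩ Clara ∩ Bianca: 11:30-13:00, 14:15-15:30.
Hana ∩ Clara ∩ Bianca ∩ Diego: 11:45-13:00, 14:15-15:30.
So the common availability across everyone is 11:45-13:00, 14:15-15:30.
The last common window of at least 60 minutes is 14:15-15:30; a 60-minute meeting can start as late as 14:30 and still end by 15:30.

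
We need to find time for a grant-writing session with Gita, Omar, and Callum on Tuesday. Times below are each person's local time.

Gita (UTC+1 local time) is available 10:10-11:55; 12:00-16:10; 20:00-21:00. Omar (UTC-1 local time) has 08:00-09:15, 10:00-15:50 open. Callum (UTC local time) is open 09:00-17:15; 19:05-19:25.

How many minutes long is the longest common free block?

250

Gita in UTC: 09:10-10:55, 11:00-15:10, 19:00-20:00 (subtract 1h to convert from UTC+1).
Omar in UTC: 09:00-10:15, 11:00-16:50 (add 1h to convert from UTC-1).
Callum in UTC: 09:00-17:15, 19:05-19:25.
Gita ∩ Omar: 09:10-10:15, 11:00-15:10.
Gita ∩ Omar ∩ Callum: 09:10-10:15, 11:00-15:10.
The longest is 11:00-15:10 at 250 minutes.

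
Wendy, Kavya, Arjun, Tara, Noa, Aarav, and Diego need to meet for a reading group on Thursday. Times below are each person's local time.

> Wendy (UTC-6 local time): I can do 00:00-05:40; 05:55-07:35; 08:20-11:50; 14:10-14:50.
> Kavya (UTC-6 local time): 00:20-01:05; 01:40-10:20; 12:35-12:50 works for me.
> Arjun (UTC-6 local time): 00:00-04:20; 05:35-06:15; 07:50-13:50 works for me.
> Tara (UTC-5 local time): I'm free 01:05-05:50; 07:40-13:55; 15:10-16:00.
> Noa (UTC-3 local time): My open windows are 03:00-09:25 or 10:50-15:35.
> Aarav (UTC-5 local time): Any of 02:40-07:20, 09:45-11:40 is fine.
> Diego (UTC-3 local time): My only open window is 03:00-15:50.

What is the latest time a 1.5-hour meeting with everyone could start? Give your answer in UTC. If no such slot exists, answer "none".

14:50

Wendy in UTC: 06:00-11:40, 11:55-13:35, 14:20-17:50, 20:10-20:50 (add 6h to convert from UTC-6).
Kavya in UTC: 06:20-07:05, 07:40-16:20, 18:35-18:50 (add 6h to convert from UTC-6).
Arjun in UTC: 06:00-10:20, 11:35-12:15, 13:50-19:50 (add 6h to convert from UTC-6).
Tara in UTC: 06:05-10:50, 12:40-18:55, 20:10-21:00 (add 5h to convert from UTC-5).
Noa in UTC: 06:00-12:25, 13:50-18:35 (add 3h to convert from UTC-3).
Aarav in UTC: 07:40-12:20, 14:45-16:40 (add 5h to convert from UTC-5).
Diego in UTC: 06:00-18:50 (add 3h to convert from UTC-3).
Wendy ∩ Kavya: 06:20-07:05, 07:40-11:40, 11:55-13:35, 14:20-16:20.
Wendy ∩ Kavya ∩ Arjun: 06:20-07:05, 07:40-10:20, 11:35-11:40, 11:55-12:15, 14:20-16:20.
Wendy ∩ Kavya ∩ Arjun ∩ Tara: 06:20-07:05, 07:40-10:20, 14:20-16:20.
Wendy ∩ Kavya ∩ Arjun ∩ Tara ∩ Noa: 06:20-07:05, 07:40-10:20, 14:20-16:20.
Wendy ∩ Kavya ∩ Arjun ∩ Tara ∩ Noa ∩ Aarav: 07:40-10:20, 14:45-16:20.
Wendy ∩ Kavya ∩ Arjun ∩ Tara ∩ Noa ∩ Aarav ∩ Diego: 07:40-10:20, 14:45-16:20.
The last common window of at least 90 minutes is 14:45-16:20; a 90-minute meeting can start as late as 14:50 and still end by 16:20.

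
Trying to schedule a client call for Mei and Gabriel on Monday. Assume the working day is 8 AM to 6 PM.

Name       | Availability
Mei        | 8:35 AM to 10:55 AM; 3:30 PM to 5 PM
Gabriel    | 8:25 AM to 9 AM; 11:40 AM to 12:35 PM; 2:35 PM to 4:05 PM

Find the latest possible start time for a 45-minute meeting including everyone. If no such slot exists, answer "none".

Mei ∩ Gabriel: 08:35-09:00, 15:30-16:05.
So the common availability across everyone is 08:35-09:00, 15:30-16:05.
No common window is at least 45 minutes long.

none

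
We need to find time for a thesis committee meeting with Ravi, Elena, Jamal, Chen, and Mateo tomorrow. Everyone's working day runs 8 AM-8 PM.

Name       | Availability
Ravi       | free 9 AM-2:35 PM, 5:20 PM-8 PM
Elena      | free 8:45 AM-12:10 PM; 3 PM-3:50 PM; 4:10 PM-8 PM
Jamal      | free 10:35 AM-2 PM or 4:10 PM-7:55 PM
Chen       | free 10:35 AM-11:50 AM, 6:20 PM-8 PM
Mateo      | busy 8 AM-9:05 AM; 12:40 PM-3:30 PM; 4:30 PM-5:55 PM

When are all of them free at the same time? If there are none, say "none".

Ravi free: 09:00-14:35, 17:20-20:00.
Elena free: 08:45-12:10, 15:00-15:50, 16:10-20:00.
Jamal free: 10:35-14:00, 16:10-19:55.
Chen free: 10:35-11:50, 18:20-20:00.
Mateo free: 09:05-12:40, 15:30-16:30, 17:55-20:00 (invert busy blocks within the working day).
Ravi ∩ Elena: 09:00-12:10, 17:20-20:00.
Ravi ∩ Elena ∩ Jamal: 10:35-12:10, 17:20-19:55.
Ravi ∩ Elena ∩ Jamal ∩ Chen: 10:35-11:50, 18:20-19:55.
Ravi ∩ Elena ∩ Jamal ∩ Chen ∩ Mateo: 10:35-11:50, 18:20-19:55.
So the common availability across everyone is 10:35-11:50, 18:20-19:55.

10:35-11:50, 18:20-19:55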